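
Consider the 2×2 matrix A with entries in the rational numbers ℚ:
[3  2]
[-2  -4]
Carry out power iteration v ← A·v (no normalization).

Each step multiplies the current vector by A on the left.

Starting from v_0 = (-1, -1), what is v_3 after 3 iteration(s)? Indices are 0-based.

v_3 = (-37, 62)

v_0 = (-1, -1).
v_1 = A·v_0 = (-5, 6).
v_2 = A·v_1 = (-3, -14).
v_3 = A·v_2 = (-37, 62).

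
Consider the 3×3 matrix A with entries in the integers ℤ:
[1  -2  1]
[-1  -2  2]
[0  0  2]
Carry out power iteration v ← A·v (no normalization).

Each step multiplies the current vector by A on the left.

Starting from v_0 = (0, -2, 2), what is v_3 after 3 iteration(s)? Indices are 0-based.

v_0 = (0, -2, 2).
v_1 = A·v_0 = (6, 8, 4).
v_2 = A·v_1 = (-6, -14, 8).
v_3 = A·v_2 = (30, 50, 16).

v_3 = (30, 50, 16)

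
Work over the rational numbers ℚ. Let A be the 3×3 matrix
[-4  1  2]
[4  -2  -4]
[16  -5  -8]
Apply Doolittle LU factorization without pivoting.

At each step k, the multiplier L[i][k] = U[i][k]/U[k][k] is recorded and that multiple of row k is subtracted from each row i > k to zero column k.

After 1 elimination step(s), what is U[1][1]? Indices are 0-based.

Step 1: pivot at (0,0) is -4.
  row1 ← row1 − (-1)·row0  ⇒  L[1][0]=-1, U row1=(0, -1, -2)
  row2 ← row2 − (-4)·row0  ⇒  L[2][0]=-4, U row2=(0, -1, 0)

U[1][1] = -1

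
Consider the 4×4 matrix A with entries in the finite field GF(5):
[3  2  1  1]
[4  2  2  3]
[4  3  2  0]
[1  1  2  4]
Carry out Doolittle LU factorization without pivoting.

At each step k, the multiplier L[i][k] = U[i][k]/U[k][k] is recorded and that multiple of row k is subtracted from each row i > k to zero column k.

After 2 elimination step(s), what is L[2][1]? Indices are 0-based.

L[2][1] = 2

[col 0] pivot 3
  R1 -= 3*R0 → (0, 1, 4, 0)  (L[1][0] := 3)
  R2 -= 3*R0 → (0, 2, 4, 2)  (L[2][0] := 3)
  R3 -= 2*R0 → (0, 2, 0, 2)  (L[3][0] := 2)
[col 1] pivot 1
  R2 -= 2*R1 → (0, 0, 1, 2)  (L[2][1] := 2)
  R3 -= 2*R1 → (0, 0, 2, 2)  (L[3][1] := 2)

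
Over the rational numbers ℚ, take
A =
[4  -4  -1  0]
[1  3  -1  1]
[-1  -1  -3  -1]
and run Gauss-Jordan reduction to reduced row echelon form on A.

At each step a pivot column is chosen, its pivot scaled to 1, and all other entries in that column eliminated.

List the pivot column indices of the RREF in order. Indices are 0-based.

pivot(0,0)=4: scale R0 → (1, -1, -1/4, 0)
  clear (1,0): R1 −= (1)R0 → (0, 4, -3/4, 1)
  clear (2,0): R2 −= (-1)R0 → (0, -2, -13/4, -1)
pivot(1,1)=4: scale R1 → (0, 1, -3/16, 1/4)
  clear (0,1): R0 −= (-1)R1 → (1, 0, -7/16, 1/4)
  clear (2,1): R2 −= (-2)R1 → (0, 0, -29/8, -1/2)
pivot(2,2)=-29/8: scale R2 → (0, 0, 1, 4/29)
  clear (0,2): R0 −= (-7/16)R2 → (1, 0, 0, 9/29)
  clear (1,2): R1 −= (-3/16)R2 → (0, 1, 0, 8/29)

pivot columns: 0, 1, 2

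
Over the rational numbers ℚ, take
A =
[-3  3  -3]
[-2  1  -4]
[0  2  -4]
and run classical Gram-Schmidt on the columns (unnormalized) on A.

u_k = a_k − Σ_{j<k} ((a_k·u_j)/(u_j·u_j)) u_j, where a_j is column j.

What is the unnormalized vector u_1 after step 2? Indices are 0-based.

Step 1: u_0 = a_0 = (-3, -2, 0).
Step 2: u_1 = a_1 − (-11/13)·u_0 = (6/13, -9/13, 2).

u_1 = (6/13, -9/13, 2)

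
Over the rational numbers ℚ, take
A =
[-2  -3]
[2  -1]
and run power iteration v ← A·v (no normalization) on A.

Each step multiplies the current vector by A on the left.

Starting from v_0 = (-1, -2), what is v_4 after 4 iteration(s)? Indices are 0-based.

v_4 = (176, 16)

v_0 = (-1, -2).
v_1 = A·v_0 = (8, 0).
v_2 = A·v_1 = (-16, 16).
v_3 = A·v_2 = (-16, -48).
v_4 = A·v_3 = (176, 16).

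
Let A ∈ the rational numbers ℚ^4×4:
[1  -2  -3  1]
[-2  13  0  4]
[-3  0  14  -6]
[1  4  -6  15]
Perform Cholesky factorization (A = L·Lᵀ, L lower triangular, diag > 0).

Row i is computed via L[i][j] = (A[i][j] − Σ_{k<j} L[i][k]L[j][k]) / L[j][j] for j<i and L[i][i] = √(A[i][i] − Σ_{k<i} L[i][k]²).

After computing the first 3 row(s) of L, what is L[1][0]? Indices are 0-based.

Step 1: L[0][0] = √(1) = 1.
  L[1][0] = (-2) / L[0][0] = -2.
Step 2: L[1][1] = √(9) = 3.
  L[2][0] = (-3) / L[0][0] = -3.
  L[2][1] = (-6) / L[1][1] = -2.
Step 3: L[2][2] = √(1) = 1.

L[1][0] = -2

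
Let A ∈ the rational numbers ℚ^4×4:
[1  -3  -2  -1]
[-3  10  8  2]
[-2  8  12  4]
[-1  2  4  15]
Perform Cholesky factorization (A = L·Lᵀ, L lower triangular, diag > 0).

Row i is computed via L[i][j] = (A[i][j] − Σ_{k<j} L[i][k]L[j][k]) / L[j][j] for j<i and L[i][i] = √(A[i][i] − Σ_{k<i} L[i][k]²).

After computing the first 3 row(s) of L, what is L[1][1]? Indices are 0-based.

L[1][1] = 1

Step 1: L[0][0] = √(1) = 1.
  L[1][0] = (-3) / L[0][0] = -3.
Step 2: L[1][1] = √(1) = 1.
  L[2][0] = (-2) / L[0][0] = -2.
  L[2][1] = (2) / L[1][1] = 2.
Step 3: L[2][2] = √(4) = 2.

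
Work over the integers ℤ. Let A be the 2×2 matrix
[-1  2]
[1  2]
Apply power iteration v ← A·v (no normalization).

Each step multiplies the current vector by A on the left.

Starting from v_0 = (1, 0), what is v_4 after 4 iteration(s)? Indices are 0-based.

v_0 = (1, 0).
v_1 = A·v_0 = (-1, 1).
v_2 = A·v_1 = (3, 1).
v_3 = A·v_2 = (-1, 5).
v_4 = A·v_3 = (11, 9).

v_4 = (11, 9)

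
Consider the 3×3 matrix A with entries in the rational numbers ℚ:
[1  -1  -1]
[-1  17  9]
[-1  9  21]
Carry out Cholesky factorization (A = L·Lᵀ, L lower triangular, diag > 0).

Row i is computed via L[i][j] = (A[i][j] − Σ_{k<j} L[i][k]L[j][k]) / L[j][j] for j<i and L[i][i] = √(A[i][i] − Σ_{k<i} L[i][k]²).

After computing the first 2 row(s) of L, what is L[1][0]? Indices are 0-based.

L[1][0] = -1

Step 1: L[0][0] = √(1) = 1.
  L[1][0] = (-1) / L[0][0] = -1.
Step 2: L[1][1] = √(16) = 4.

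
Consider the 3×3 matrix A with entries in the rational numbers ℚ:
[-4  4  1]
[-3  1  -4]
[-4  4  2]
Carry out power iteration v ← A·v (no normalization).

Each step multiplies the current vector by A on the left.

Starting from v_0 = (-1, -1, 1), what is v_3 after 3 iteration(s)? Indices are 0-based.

v_3 = (-20, 49, -28)

v_0 = (-1, -1, 1).
v_1 = A·v_0 = (1, -2, 2).
v_2 = A·v_1 = (-10, -13, -8).
v_3 = A·v_2 = (-20, 49, -28).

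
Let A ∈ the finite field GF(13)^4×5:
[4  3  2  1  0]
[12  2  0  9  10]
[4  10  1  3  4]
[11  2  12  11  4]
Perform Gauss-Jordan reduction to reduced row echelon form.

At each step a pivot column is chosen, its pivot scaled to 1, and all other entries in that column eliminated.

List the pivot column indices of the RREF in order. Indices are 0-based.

pivot columns: 0, 1, 2, 3

pivot(0,0)=4: scale R0 → (1, 4, 7, 10, 0)
  clear (1,0): R1 −= (12)R0 → (0, 6, 7, 6, 10)
  clear (2,0): R2 −= (4)R0 → (0, 7, 12, 2, 4)
  clear (3,0): R3 −= (11)R0 → (0, 10, 0, 5, 4)
pivot(1,1)=6: scale R1 → (0, 1, 12, 1, 6)
  clear (0,1): R0 −= (4)R1 → (1, 0, 11, 6, 2)
  clear (2,1): R2 −= (7)R1 → (0, 0, 6, 8, 1)
  clear (3,1): R3 −= (10)R1 → (0, 0, 10, 8, 9)
pivot(2,2)=6: scale R2 → (0, 0, 1, 10, 11)
  clear (0,2): R0 −= (11)R2 → (1, 0, 0, 0, 11)
  clear (1,2): R1 −= (12)R2 → (0, 1, 0, 11, 4)
  clear (3,2): R3 −= (10)R2 → (0, 0, 0, 12, 3)
pivot(3,3)=12: scale R3 → (0, 0, 0, 1, 10)
  clear (1,3): R1 −= (11)R3 → (0, 1, 0, 0, 11)
  clear (2,3): R2 −= (10)R3 → (0, 0, 1, 0, 2)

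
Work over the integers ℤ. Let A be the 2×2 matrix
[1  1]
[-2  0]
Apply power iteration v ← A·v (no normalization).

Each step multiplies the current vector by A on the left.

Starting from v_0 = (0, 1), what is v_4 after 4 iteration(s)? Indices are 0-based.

v_4 = (-3, 2)

v_0 = (0, 1).
v_1 = A·v_0 = (1, 0).
v_2 = A·v_1 = (1, -2).
v_3 = A·v_2 = (-1, -2).
v_4 = A·v_3 = (-3, 2).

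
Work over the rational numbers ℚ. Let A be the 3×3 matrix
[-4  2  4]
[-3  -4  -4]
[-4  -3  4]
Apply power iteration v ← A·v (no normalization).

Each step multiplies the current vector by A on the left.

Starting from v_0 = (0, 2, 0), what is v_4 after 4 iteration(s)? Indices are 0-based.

v_0 = (0, 2, 0).
v_1 = A·v_0 = (4, -8, -6).
v_2 = A·v_1 = (-56, 44, -16).
v_3 = A·v_2 = (248, 56, 28).
v_4 = A·v_3 = (-768, -1080, -1048).

v_4 = (-768, -1080, -1048)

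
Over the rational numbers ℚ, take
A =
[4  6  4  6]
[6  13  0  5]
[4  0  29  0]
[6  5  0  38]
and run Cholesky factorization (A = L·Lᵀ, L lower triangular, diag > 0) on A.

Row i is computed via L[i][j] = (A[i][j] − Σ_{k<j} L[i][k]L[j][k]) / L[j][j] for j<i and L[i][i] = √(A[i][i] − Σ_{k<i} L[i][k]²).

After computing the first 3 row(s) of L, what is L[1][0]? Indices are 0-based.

Step 1: L[0][0] = √(4) = 2.
  L[1][0] = (6) / L[0][0] = 3.
Step 2: L[1][1] = √(4) = 2.
  L[2][0] = (4) / L[0][0] = 2.
  L[2][1] = (-6) / L[1][1] = -3.
Step 3: L[2][2] = √(16) = 4.

L[1][0] = 3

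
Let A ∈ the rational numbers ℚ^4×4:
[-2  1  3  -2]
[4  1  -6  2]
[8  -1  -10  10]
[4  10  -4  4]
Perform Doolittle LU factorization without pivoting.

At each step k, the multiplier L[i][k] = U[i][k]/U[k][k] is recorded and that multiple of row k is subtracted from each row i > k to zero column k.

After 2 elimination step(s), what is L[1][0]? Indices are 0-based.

L[1][0] = -2

[col 0] pivot -2
  R1 -= -2*R0 → (0, 3, 0, -2)  (L[1][0] := -2)
  R2 -= -4*R0 → (0, 3, 2, 2)  (L[2][0] := -4)
  R3 -= -2*R0 → (0, 12, 2, 0)  (L[3][0] := -2)
[col 1] pivot 3
  R2 -= 1*R1 → (0, 0, 2, 4)  (L[2][1] := 1)
  R3 -= 4*R1 → (0, 0, 2, 8)  (L[3][1] := 4)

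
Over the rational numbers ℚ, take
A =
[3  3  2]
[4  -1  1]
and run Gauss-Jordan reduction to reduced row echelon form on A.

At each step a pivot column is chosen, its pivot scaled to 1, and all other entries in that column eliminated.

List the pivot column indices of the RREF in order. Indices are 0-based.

pivot columns: 0, 1

[1] R0 /= 3  ⇒  (1, 1, 2/3)
     R1 -= 4·R0  ⇒  (0, -5, -5/3)
[2] R1 /= -5  ⇒  (0, 1, 1/3)
     R0 -= 1·R1  ⇒  (1, 0, 1/3)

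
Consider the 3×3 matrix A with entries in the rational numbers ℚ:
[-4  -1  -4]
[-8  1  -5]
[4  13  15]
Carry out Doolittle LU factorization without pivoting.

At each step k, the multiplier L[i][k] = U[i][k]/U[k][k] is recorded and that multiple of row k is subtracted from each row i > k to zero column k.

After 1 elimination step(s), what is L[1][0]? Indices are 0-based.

L[1][0] = 2

[col 0] pivot -4
  R1 -= 2*R0 → (0, 3, 3)  (L[1][0] := 2)
  R2 -= -1*R0 → (0, 12, 11)  (L[2][0] := -1)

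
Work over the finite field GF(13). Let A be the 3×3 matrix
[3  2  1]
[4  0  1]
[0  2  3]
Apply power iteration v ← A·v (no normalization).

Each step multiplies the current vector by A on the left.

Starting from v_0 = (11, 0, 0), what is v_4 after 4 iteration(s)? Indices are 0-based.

v_4 = (12, 7, 6)

v_0 = (11, 0, 0).
v_1 = A·v_0 = (7, 5, 0).
v_2 = A·v_1 = (5, 2, 10).
v_3 = A·v_2 = (3, 4, 8).
v_4 = A·v_3 = (12, 7, 6).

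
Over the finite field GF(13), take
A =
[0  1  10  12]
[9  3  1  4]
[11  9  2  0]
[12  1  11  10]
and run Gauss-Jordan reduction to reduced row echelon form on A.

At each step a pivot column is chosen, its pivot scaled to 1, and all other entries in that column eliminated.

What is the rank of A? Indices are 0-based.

rank = 4

step 1: exchange rows 0,1
step 1: normalize row 0 (÷9) = (1, 9, 3, 12)
  row 2: subtract 11×row0 = (0, 1, 8, 11)
  row 3: subtract 12×row0 = (0, 10, 1, 9)
step 2: normalize row 1 (÷1) = (0, 1, 10, 12)
  row 0: subtract 9×row1 = (1, 0, 4, 8)
  row 2: subtract 1×row1 = (0, 0, 11, 12)
  row 3: subtract 10×row1 = (0, 0, 5, 6)
step 3: normalize row 2 (÷11) = (0, 0, 1, 7)
  row 0: subtract 4×row2 = (1, 0, 0, 6)
  row 1: subtract 10×row2 = (0, 1, 0, 7)
  row 3: subtract 5×row2 = (0, 0, 0, 10)
step 4: normalize row 3 (÷10) = (0, 0, 0, 1)
  row 0: subtract 6×row3 = (1, 0, 0, 0)
  row 1: subtract 7×row3 = (0, 1, 0, 0)
  row 2: subtract 7×row3 = (0, 0, 1, 0)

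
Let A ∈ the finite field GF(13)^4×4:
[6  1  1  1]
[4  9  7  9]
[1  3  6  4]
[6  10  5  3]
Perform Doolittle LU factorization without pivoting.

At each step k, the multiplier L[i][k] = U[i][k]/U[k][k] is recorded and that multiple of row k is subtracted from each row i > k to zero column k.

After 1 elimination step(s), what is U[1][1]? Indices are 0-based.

U[1][1] = 4

[col 0] pivot 6
  R1 -= 5*R0 → (0, 4, 2, 4)  (L[1][0] := 5)
  R2 -= 11*R0 → (0, 5, 8, 6)  (L[2][0] := 11)
  R3 -= 1*R0 → (0, 9, 4, 2)  (L[3][0] := 1)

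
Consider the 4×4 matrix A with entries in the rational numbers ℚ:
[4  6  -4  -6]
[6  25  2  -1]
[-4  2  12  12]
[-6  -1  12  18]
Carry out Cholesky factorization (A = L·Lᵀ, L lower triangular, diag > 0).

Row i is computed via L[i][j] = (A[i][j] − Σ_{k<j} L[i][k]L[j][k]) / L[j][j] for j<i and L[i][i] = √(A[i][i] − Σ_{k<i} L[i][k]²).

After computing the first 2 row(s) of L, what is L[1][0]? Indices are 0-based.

L[1][0] = 3

Step 1: L[0][0] = √(4) = 2.
  L[1][0] = (6) / L[0][0] = 3.
Step 2: L[1][1] = √(16) = 4.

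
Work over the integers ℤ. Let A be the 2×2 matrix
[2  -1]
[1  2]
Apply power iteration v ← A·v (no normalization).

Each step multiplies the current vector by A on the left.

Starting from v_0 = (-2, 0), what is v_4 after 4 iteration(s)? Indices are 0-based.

v_0 = (-2, 0).
v_1 = A·v_0 = (-4, -2).
v_2 = A·v_1 = (-6, -8).
v_3 = A·v_2 = (-4, -22).
v_4 = A·v_3 = (14, -48).

v_4 = (14, -48)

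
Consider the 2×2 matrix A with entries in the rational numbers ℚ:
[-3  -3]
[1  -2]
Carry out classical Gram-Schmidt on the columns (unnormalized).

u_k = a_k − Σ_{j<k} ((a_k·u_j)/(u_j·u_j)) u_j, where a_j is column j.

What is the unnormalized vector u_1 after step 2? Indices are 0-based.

Step 1: u_0 = a_0 = (-3, 1).
Step 2: u_1 = a_1 − (7/10)·u_0 = (-9/10, -27/10).

u_1 = (-9/10, -27/10)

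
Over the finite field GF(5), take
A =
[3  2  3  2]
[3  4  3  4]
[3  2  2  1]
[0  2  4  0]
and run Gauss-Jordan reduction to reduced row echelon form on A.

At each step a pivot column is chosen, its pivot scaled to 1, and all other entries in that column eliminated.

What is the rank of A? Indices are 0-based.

rank = 4

[1] R0 /= 3  ⇒  (1, 4, 1, 4)
     R1 -= 3·R0  ⇒  (0, 2, 0, 2)
     R2 -= 3·R0  ⇒  (0, 0, 4, 4)
[2] R1 /= 2  ⇒  (0, 1, 0, 1)
     R0 -= 4·R1  ⇒  (1, 0, 1, 0)
     R3 -= 2·R1  ⇒  (0, 0, 4, 3)
[3] R2 /= 4  ⇒  (0, 0, 1, 1)
     R0 -= 1·R2  ⇒  (1, 0, 0, 4)
     R3 -= 4·R2  ⇒  (0, 0, 0, 4)
[4] R3 /= 4  ⇒  (0, 0, 0, 1)
     R0 -= 4·R3  ⇒  (1, 0, 0, 0)
     R1 -= 1·R3  ⇒  (0, 1, 0, 0)
     R2 -= 1·R3  ⇒  (0, 0, 1, 0)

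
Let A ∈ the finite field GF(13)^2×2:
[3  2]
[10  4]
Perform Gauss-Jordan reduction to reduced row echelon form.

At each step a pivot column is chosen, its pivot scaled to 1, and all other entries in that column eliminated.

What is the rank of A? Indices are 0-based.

step 1: normalize row 0 (÷3) = (1, 5)
  row 1: subtract 10×row0 = (0, 6)
step 2: normalize row 1 (÷6) = (0, 1)
  row 0: subtract 5×row1 = (1, 0)

rank = 2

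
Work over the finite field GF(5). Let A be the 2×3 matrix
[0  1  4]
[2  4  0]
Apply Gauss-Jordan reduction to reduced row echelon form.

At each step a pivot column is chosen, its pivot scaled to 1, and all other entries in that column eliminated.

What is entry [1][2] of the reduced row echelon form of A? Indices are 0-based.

[1] R0 <-> R1
[1] R0 /= 2  ⇒  (1, 2, 0)
[2] R1 /= 1  ⇒  (0, 1, 4)
     R0 -= 2·R1  ⇒  (1, 0, 2)

M[1][2] = 4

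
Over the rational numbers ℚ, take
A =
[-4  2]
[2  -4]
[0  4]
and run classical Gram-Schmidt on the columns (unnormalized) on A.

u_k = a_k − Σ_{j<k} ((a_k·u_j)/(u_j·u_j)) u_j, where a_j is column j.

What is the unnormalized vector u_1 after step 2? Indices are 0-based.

Step 1: u_0 = a_0 = (-4, 2, 0).
Step 2: u_1 = a_1 − (-4/5)·u_0 = (-6/5, -12/5, 4).

u_1 = (-6/5, -12/5, 4)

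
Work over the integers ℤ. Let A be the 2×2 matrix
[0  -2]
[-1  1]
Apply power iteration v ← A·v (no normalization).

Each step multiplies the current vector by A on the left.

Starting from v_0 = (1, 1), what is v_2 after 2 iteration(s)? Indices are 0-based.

v_0 = (1, 1).
v_1 = A·v_0 = (-2, 0).
v_2 = A·v_1 = (0, 2).

v_2 = (0, 2)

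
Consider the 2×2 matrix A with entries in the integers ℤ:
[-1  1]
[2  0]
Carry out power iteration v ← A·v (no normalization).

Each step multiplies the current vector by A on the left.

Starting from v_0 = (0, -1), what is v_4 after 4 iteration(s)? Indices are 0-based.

v_4 = (5, -6)

v_0 = (0, -1).
v_1 = A·v_0 = (-1, 0).
v_2 = A·v_1 = (1, -2).
v_3 = A·v_2 = (-3, 2).
v_4 = A·v_3 = (5, -6).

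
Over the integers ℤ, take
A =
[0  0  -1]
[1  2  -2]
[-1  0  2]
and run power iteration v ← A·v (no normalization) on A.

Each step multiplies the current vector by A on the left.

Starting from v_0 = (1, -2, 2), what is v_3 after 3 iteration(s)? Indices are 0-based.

v_3 = (-8, -63, 19)

v_0 = (1, -2, 2).
v_1 = A·v_0 = (-2, -7, 3).
v_2 = A·v_1 = (-3, -22, 8).
v_3 = A·v_2 = (-8, -63, 19).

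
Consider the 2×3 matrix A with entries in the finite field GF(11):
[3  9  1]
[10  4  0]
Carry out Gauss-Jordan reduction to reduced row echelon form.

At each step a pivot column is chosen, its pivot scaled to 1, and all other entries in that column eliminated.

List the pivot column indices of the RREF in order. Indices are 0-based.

pivot(0,0)=3: scale R0 → (1, 3, 4)
  clear (1,0): R1 −= (10)R0 → (0, 7, 4)
pivot(1,1)=7: scale R1 → (0, 1, 10)
  clear (0,1): R0 −= (3)R1 → (1, 0, 7)

pivot columns: 0, 1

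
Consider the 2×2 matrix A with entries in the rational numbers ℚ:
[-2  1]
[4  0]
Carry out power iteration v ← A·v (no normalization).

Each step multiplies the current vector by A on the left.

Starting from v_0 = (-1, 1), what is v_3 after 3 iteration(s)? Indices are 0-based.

v_0 = (-1, 1).
v_1 = A·v_0 = (3, -4).
v_2 = A·v_1 = (-10, 12).
v_3 = A·v_2 = (32, -40).

v_3 = (32, -40)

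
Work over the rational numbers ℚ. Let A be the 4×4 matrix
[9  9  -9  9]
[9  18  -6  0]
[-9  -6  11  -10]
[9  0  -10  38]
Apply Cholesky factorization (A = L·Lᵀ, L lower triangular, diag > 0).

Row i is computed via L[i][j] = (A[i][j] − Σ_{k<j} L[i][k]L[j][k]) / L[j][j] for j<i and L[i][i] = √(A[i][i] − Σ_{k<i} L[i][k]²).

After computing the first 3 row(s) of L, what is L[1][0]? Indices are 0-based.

L[1][0] = 3

Step 1: L[0][0] = √(9) = 3.
  L[1][0] = (9) / L[0][0] = 3.
Step 2: L[1][1] = √(9) = 3.
  L[2][0] = (-9) / L[0][0] = -3.
  L[2][1] = (3) / L[1][1] = 1.
Step 3: L[2][2] = √(1) = 1.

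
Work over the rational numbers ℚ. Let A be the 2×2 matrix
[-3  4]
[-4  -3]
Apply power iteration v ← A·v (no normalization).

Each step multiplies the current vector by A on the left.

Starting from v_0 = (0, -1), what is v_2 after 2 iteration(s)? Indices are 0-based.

v_2 = (24, 7)

v_0 = (0, -1).
v_1 = A·v_0 = (-4, 3).
v_2 = A·v_1 = (24, 7).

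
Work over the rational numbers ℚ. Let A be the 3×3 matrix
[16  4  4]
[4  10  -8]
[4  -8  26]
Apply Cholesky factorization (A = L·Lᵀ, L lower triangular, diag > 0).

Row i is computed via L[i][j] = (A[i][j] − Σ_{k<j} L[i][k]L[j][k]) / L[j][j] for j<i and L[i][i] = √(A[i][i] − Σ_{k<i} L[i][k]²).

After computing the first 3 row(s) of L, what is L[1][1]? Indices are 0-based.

Step 1: L[0][0] = √(16) = 4.
  L[1][0] = (4) / L[0][0] = 1.
Step 2: L[1][1] = √(9) = 3.
  L[2][0] = (4) / L[0][0] = 1.
  L[2][1] = (-9) / L[1][1] = -3.
Step 3: L[2][2] = √(16) = 4.

L[1][1] = 3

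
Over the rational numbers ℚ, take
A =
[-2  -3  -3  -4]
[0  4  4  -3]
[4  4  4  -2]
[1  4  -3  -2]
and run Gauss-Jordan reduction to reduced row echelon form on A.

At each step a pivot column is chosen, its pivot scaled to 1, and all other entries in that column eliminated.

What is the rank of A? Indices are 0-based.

rank = 4

[1] R0 /= -2  ⇒  (1, 3/2, 3/2, 2)
     R2 -= 4·R0  ⇒  (0, -2, -2, -10)
     R3 -= 1·R0  ⇒  (0, 5/2, -9/2, -4)
[2] R1 /= 4  ⇒  (0, 1, 1, -3/4)
     R0 -= 3/2·R1  ⇒  (1, 0, 0, 25/8)
     R2 -= -2·R1  ⇒  (0, 0, 0, -23/2)
     R3 -= 5/2·R1  ⇒  (0, 0, -7, -17/8)
[3] R2 <-> R3
[3] R2 /= -7  ⇒  (0, 0, 1, 17/56)
     R1 -= 1·R2  ⇒  (0, 1, 0, -59/56)
[4] R3 /= -23/2  ⇒  (0, 0, 0, 1)
     R0 -= 25/8·R3  ⇒  (1, 0, 0, 0)
     R1 -= -59/56·R3  ⇒  (0, 1, 0, 0)
     R2 -= 17/56·R3  ⇒  (0, 0, 1, 0)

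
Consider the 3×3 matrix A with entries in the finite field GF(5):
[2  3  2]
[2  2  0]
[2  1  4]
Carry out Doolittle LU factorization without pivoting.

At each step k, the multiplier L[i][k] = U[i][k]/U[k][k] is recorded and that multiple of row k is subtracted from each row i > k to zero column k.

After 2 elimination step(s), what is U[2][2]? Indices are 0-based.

Step 1: pivot at (0,0) is 2.
  row1 ← row1 − (1)·row0  ⇒  L[1][0]=1, U row1=(0, 4, 3)
  row2 ← row2 − (1)·row0  ⇒  L[2][0]=1, U row2=(0, 3, 2)
Step 2: pivot at (1,1) is 4.
  row2 ← row2 − (2)·row1  ⇒  L[2][1]=2, U row2=(0, 0, 1)

U[2][2] = 1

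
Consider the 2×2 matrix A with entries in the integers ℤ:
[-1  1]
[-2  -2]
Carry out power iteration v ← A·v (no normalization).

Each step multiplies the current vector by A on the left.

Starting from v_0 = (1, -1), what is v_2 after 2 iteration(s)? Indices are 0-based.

v_2 = (2, 4)

v_0 = (1, -1).
v_1 = A·v_0 = (-2, 0).
v_2 = A·v_1 = (2, 4).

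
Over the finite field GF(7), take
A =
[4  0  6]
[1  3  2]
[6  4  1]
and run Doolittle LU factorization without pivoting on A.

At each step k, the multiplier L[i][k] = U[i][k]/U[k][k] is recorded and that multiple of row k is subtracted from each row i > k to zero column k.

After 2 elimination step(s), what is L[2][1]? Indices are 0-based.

L[2][1] = 6

[col 0] pivot 4
  R1 -= 2*R0 → (0, 3, 4)  (L[1][0] := 2)
  R2 -= 5*R0 → (0, 4, 6)  (L[2][0] := 5)
[col 1] pivot 3
  R2 -= 6*R1 → (0, 0, 3)  (L[2][1] := 6)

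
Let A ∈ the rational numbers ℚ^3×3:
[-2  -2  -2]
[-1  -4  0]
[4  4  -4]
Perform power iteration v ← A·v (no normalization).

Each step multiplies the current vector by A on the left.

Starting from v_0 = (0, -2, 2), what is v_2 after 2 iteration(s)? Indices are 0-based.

v_2 = (16, -32, 96)

v_0 = (0, -2, 2).
v_1 = A·v_0 = (0, 8, -16).
v_2 = A·v_1 = (16, -32, 96).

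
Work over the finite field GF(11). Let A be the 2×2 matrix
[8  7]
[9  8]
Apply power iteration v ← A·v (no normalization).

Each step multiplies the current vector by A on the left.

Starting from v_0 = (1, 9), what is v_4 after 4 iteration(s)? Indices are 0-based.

v_0 = (1, 9).
v_1 = A·v_0 = (5, 4).
v_2 = A·v_1 = (2, 0).
v_3 = A·v_2 = (5, 7).
v_4 = A·v_3 = (1, 2).

v_4 = (1, 2)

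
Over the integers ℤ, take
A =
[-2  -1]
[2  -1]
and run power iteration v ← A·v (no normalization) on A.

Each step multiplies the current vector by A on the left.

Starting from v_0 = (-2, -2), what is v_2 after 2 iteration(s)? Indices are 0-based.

v_2 = (-10, 14)

v_0 = (-2, -2).
v_1 = A·v_0 = (6, -2).
v_2 = A·v_1 = (-10, 14).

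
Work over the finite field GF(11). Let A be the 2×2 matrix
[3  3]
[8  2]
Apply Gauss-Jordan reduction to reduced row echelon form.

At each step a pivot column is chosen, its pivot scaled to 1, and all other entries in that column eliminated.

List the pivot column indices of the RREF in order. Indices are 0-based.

step 1: normalize row 0 (÷3) = (1, 1)
  row 1: subtract 8×row0 = (0, 5)
step 2: normalize row 1 (÷5) = (0, 1)
  row 0: subtract 1×row1 = (1, 0)

pivot columns: 0, 1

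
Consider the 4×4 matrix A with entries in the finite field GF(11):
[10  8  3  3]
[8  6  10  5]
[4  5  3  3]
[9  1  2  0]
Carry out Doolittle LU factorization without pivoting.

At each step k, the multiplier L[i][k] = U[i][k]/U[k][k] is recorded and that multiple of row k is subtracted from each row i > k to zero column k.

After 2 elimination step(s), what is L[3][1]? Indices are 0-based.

[col 0] pivot 10
  R1 -= 3*R0 → (0, 4, 1, 7)  (L[1][0] := 3)
  R2 -= 7*R0 → (0, 4, 4, 4)  (L[2][0] := 7)
  R3 -= 2*R0 → (0, 7, 7, 5)  (L[3][0] := 2)
[col 1] pivot 4
  R2 -= 1*R1 → (0, 0, 3, 8)  (L[2][1] := 1)
  R3 -= 10*R1 → (0, 0, 8, 1)  (L[3][1] := 10)

L[3][1] = 10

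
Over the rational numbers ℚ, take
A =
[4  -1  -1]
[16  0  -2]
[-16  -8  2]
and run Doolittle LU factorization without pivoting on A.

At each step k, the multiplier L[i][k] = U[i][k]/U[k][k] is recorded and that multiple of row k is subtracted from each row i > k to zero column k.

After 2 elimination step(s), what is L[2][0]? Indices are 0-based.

L[2][0] = -4

k=0: U[0][0]=4
  eliminate (1,0): mult=4, new row 1: (0, 4, 2); set L[1][0]=4
  eliminate (2,0): mult=-4, new row 2: (0, -12, -2); set L[2][0]=-4
k=1: U[1][1]=4
  eliminate (2,1): mult=-3, new row 2: (0, 0, 4); set L[2][1]=-3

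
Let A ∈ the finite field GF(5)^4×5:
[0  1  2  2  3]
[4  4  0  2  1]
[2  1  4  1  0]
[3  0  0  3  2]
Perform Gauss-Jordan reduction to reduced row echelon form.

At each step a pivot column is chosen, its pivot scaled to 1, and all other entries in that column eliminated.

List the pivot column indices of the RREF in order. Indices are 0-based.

pivot columns: 0, 1, 2, 3

pivot(0,0): swap R0↔R1
pivot(0,0)=4: scale R0 → (1, 1, 0, 3, 4)
  clear (2,0): R2 −= (2)R0 → (0, 4, 4, 0, 2)
  clear (3,0): R3 −= (3)R0 → (0, 2, 0, 4, 0)
pivot(1,1)=1: scale R1 → (0, 1, 2, 2, 3)
  clear (0,1): R0 −= (1)R1 → (1, 0, 3, 1, 1)
  clear (2,1): R2 −= (4)R1 → (0, 0, 1, 2, 0)
  clear (3,1): R3 −= (2)R1 → (0, 0, 1, 0, 4)
pivot(2,2)=1: scale R2 → (0, 0, 1, 2, 0)
  clear (0,2): R0 −= (3)R2 → (1, 0, 0, 0, 1)
  clear (1,2): R1 −= (2)R2 → (0, 1, 0, 3, 3)
  clear (3,2): R3 −= (1)R2 → (0, 0, 0, 3, 4)
pivot(3,3)=3: scale R3 → (0, 0, 0, 1, 3)
  clear (1,3): R1 −= (3)R3 → (0, 1, 0, 0, 4)
  clear (2,3): R2 −= (2)R3 → (0, 0, 1, 0, 4)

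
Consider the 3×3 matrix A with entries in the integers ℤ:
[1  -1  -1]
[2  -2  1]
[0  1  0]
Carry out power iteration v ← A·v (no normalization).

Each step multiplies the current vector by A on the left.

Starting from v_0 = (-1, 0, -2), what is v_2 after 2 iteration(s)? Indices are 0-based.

v_0 = (-1, 0, -2).
v_1 = A·v_0 = (1, -4, 0).
v_2 = A·v_1 = (5, 10, -4).

v_2 = (5, 10, -4)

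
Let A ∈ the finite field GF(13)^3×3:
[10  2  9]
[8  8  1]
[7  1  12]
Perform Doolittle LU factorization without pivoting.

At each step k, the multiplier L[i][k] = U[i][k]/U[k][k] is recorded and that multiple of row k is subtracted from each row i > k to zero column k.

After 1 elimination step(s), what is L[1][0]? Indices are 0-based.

L[1][0] = 6

Step 1: pivot at (0,0) is 10.
  row1 ← row1 − (6)·row0  ⇒  L[1][0]=6, U row1=(0, 9, 12)
  row2 ← row2 − (2)·row0  ⇒  L[2][0]=2, U row2=(0, 10, 7)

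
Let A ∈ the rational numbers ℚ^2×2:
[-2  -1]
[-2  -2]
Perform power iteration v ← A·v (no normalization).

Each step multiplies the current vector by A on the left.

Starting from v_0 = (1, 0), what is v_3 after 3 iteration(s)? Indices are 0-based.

v_0 = (1, 0).
v_1 = A·v_0 = (-2, -2).
v_2 = A·v_1 = (6, 8).
v_3 = A·v_2 = (-20, -28).

v_3 = (-20, -28)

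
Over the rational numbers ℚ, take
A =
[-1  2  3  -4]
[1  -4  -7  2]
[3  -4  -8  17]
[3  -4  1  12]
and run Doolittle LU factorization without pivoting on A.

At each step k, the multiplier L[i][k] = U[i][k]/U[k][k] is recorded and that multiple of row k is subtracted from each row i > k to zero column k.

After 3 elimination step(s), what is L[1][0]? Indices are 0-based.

L[1][0] = -1

k=0: U[0][0]=-1
  eliminate (1,0): mult=-1, new row 1: (0, -2, -4, -2); set L[1][0]=-1
  eliminate (2,0): mult=-3, new row 2: (0, 2, 1, 5); set L[2][0]=-3
  eliminate (3,0): mult=-3, new row 3: (0, 2, 10, 0); set L[3][0]=-3
k=1: U[1][1]=-2
  eliminate (2,1): mult=-1, new row 2: (0, 0, -3, 3); set L[2][1]=-1
  eliminate (3,1): mult=-1, new row 3: (0, 0, 6, -2); set L[3][1]=-1
k=2: U[2][2]=-3
  eliminate (3,2): mult=-2, new row 3: (0, 0, 0, 4); set L[3][2]=-2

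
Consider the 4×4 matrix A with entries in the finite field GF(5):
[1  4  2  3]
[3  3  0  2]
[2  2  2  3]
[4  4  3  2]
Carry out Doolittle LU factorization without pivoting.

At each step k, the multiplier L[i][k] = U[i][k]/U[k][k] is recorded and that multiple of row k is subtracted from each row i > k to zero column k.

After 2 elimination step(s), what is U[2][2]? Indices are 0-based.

Step 1: pivot at (0,0) is 1.
  row1 ← row1 − (3)·row0  ⇒  L[1][0]=3, U row1=(0, 1, 4, 3)
  row2 ← row2 − (2)·row0  ⇒  L[2][0]=2, U row2=(0, 4, 3, 2)
  row3 ← row3 − (4)·row0  ⇒  L[3][0]=4, U row3=(0, 3, 0, 0)
Step 2: pivot at (1,1) is 1.
  row2 ← row2 − (4)·row1  ⇒  L[2][1]=4, U row2=(0, 0, 2, 0)
  row3 ← row3 − (3)·row1  ⇒  L[3][1]=3, U row3=(0, 0, 3, 1)

U[2][2] = 2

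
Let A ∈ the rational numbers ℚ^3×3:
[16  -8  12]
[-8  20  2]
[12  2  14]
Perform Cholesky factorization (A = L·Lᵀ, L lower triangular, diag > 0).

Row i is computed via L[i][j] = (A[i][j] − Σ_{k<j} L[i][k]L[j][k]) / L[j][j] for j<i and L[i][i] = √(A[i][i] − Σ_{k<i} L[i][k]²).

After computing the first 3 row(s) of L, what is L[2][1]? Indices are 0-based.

Step 1: L[0][0] = √(16) = 4.
  L[1][0] = (-8) / L[0][0] = -2.
Step 2: L[1][1] = √(16) = 4.
  L[2][0] = (12) / L[0][0] = 3.
  L[2][1] = (8) / L[1][1] = 2.
Step 3: L[2][2] = √(1) = 1.

L[2][1] = 2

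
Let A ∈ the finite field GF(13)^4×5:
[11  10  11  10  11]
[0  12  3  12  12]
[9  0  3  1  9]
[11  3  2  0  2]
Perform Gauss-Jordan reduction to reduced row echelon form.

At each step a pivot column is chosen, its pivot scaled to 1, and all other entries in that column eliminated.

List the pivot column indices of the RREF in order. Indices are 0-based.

pivot columns: 0, 1, 2, 3

pivot(0,0)=11: scale R0 → (1, 8, 1, 8, 1)
  clear (2,0): R2 −= (9)R0 → (0, 6, 7, 7, 0)
  clear (3,0): R3 −= (11)R0 → (0, 6, 4, 3, 4)
pivot(1,1)=12: scale R1 → (0, 1, 10, 1, 1)
  clear (0,1): R0 −= (8)R1 → (1, 0, 12, 0, 6)
  clear (2,1): R2 −= (6)R1 → (0, 0, 12, 1, 7)
  clear (3,1): R3 −= (6)R1 → (0, 0, 9, 10, 11)
pivot(2,2)=12: scale R2 → (0, 0, 1, 12, 6)
  clear (0,2): R0 −= (12)R2 → (1, 0, 0, 12, 12)
  clear (1,2): R1 −= (10)R2 → (0, 1, 0, 11, 6)
  clear (3,2): R3 −= (9)R2 → (0, 0, 0, 6, 9)
pivot(3,3)=6: scale R3 → (0, 0, 0, 1, 8)
  clear (0,3): R0 −= (12)R3 → (1, 0, 0, 0, 7)
  clear (1,3): R1 −= (11)R3 → (0, 1, 0, 0, 9)
  clear (2,3): R2 −= (12)R3 → (0, 0, 1, 0, 1)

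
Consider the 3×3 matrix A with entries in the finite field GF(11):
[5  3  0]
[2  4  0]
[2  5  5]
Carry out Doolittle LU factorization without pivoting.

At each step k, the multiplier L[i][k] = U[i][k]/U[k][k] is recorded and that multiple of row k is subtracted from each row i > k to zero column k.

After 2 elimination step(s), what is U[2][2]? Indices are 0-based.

k=0: U[0][0]=5
  eliminate (1,0): mult=7, new row 1: (0, 5, 0); set L[1][0]=7
  eliminate (2,0): mult=7, new row 2: (0, 6, 5); set L[2][0]=7
k=1: U[1][1]=5
  eliminate (2,1): mult=10, new row 2: (0, 0, 5); set L[2][1]=10

U[2][2] = 5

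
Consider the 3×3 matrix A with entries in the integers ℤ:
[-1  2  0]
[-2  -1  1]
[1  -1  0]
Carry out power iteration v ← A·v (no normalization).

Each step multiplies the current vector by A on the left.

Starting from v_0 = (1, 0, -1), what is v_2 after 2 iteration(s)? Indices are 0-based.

v_0 = (1, 0, -1).
v_1 = A·v_0 = (-1, -3, 1).
v_2 = A·v_1 = (-5, 6, 2).

v_2 = (-5, 6, 2)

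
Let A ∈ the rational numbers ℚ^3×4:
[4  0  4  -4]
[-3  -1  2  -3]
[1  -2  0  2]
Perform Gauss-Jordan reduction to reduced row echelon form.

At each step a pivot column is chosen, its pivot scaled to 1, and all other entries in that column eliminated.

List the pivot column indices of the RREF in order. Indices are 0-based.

pivot columns: 0, 1, 2

[1] R0 /= 4  ⇒  (1, 0, 1, -1)
     R1 -= -3·R0  ⇒  (0, -1, 5, -6)
     R2 -= 1·R0  ⇒  (0, -2, -1, 3)
[2] R1 /= -1  ⇒  (0, 1, -5, 6)
     R2 -= -2·R1  ⇒  (0, 0, -11, 15)
[3] R2 /= -11  ⇒  (0, 0, 1, -15/11)
     R0 -= 1·R2  ⇒  (1, 0, 0, 4/11)
     R1 -= -5·R2  ⇒  (0, 1, 0, -9/11)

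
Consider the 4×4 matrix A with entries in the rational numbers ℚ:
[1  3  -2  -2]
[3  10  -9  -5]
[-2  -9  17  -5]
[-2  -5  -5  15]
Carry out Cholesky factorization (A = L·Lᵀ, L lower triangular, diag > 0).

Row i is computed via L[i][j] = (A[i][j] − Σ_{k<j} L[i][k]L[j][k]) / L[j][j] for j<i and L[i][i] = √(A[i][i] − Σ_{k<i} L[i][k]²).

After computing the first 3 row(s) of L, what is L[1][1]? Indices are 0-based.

Step 1: L[0][0] = √(1) = 1.
  L[1][0] = (3) / L[0][0] = 3.
Step 2: L[1][1] = √(1) = 1.
  L[2][0] = (-2) / L[0][0] = -2.
  L[2][1] = (-3) / L[1][1] = -3.
Step 3: L[2][2] = √(4) = 2.

L[1][1] = 1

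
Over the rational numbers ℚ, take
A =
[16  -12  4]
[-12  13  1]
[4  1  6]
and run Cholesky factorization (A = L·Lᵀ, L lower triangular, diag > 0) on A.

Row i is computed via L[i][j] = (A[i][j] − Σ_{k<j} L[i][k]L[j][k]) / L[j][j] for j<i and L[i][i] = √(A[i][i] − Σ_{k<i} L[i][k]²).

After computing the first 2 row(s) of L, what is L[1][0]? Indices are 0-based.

Step 1: L[0][0] = √(16) = 4.
  L[1][0] = (-12) / L[0][0] = -3.
Step 2: L[1][1] = √(4) = 2.

L[1][0] = -3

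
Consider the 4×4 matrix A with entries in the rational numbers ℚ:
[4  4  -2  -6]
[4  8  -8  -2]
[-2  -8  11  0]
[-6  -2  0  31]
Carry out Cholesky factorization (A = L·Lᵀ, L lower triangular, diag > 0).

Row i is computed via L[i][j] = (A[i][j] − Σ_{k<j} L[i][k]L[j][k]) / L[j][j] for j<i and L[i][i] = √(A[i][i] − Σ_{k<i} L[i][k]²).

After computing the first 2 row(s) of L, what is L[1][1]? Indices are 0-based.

Step 1: L[0][0] = √(4) = 2.
  L[1][0] = (4) / L[0][0] = 2.
Step 2: L[1][1] = √(4) = 2.

L[1][1] = 2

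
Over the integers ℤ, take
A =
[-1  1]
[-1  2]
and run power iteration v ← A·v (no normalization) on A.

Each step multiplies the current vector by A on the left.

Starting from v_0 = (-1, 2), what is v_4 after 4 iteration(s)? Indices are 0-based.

v_4 = (7, 19)

v_0 = (-1, 2).
v_1 = A·v_0 = (3, 5).
v_2 = A·v_1 = (2, 7).
v_3 = A·v_2 = (5, 12).
v_4 = A·v_3 = (7, 19).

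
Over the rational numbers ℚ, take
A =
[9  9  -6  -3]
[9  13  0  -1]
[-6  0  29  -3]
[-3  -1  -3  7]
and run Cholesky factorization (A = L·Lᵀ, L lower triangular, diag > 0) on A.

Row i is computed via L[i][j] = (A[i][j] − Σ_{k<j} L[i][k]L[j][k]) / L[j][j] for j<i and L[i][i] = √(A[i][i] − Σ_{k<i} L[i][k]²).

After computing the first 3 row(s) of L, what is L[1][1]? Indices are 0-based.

Step 1: L[0][0] = √(9) = 3.
  L[1][0] = (9) / L[0][0] = 3.
Step 2: L[1][1] = √(4) = 2.
  L[2][0] = (-6) / L[0][0] = -2.
  L[2][1] = (6) / L[1][1] = 3.
Step 3: L[2][2] = √(16) = 4.

L[1][1] = 2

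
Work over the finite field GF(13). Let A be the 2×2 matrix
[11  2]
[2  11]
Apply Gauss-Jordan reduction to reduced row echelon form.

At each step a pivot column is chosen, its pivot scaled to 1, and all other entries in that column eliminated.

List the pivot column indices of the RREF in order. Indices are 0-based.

pivot columns: 0

[1] R0 /= 11  ⇒  (1, 12)
     R1 -= 2·R0  ⇒  (0, 0)
column 1 empty below row 1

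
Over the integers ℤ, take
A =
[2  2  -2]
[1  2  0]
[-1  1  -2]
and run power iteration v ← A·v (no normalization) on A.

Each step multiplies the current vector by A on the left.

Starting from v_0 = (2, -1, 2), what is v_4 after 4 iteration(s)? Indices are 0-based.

v_0 = (2, -1, 2).
v_1 = A·v_0 = (-2, 0, -7).
v_2 = A·v_1 = (10, -2, 16).
v_3 = A·v_2 = (-16, 6, -44).
v_4 = A·v_3 = (68, -4, 110).

v_4 = (68, -4, 110)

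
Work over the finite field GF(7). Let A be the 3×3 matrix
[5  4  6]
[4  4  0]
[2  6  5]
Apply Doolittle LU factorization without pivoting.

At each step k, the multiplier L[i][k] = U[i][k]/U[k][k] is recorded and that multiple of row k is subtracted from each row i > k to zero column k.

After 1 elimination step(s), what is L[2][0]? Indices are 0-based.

L[2][0] = 6

[col 0] pivot 5
  R1 -= 5*R0 → (0, 5, 5)  (L[1][0] := 5)
  R2 -= 6*R0 → (0, 3, 4)  (L[2][0] := 6)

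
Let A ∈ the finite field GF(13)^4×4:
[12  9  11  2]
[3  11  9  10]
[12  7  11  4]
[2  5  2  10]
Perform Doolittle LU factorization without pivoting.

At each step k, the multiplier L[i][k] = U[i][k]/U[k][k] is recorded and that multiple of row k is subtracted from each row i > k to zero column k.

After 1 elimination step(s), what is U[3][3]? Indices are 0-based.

U[3][3] = 1

[col 0] pivot 12
  R1 -= 10*R0 → (0, 12, 3, 3)  (L[1][0] := 10)
  R2 -= 1*R0 → (0, 11, 0, 2)  (L[2][0] := 1)
  R3 -= 11*R0 → (0, 10, 11, 1)  (L[3][0] := 11)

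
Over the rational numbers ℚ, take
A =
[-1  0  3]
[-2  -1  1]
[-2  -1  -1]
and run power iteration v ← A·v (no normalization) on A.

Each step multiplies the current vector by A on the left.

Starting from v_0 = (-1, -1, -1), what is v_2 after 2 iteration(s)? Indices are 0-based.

v_2 = (14, 6, -2)

v_0 = (-1, -1, -1).
v_1 = A·v_0 = (-2, 2, 4).
v_2 = A·v_1 = (14, 6, -2).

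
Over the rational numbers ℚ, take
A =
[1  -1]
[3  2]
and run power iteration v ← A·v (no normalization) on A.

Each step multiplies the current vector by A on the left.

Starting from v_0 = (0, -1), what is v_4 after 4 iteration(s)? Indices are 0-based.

v_4 = (-3, 26)

v_0 = (0, -1).
v_1 = A·v_0 = (1, -2).
v_2 = A·v_1 = (3, -1).
v_3 = A·v_2 = (4, 7).
v_4 = A·v_3 = (-3, 26).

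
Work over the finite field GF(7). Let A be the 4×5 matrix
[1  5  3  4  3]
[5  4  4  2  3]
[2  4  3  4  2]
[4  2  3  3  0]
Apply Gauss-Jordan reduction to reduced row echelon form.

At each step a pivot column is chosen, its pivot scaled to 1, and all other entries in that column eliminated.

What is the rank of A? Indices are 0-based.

step 1: normalize row 0 (÷1) = (1, 5, 3, 4, 3)
  row 1: subtract 5×row0 = (0, 0, 3, 3, 2)
  row 2: subtract 2×row0 = (0, 1, 4, 3, 3)
  row 3: subtract 4×row0 = (0, 3, 5, 1, 2)
step 2: exchange rows 1,2
step 2: normalize row 1 (÷1) = (0, 1, 4, 3, 3)
  row 0: subtract 5×row1 = (1, 0, 4, 3, 2)
  row 3: subtract 3×row1 = (0, 0, 0, 6, 0)
step 3: normalize row 2 (÷3) = (0, 0, 1, 1, 3)
  row 0: subtract 4×row2 = (1, 0, 0, 6, 4)
  row 1: subtract 4×row2 = (0, 1, 0, 6, 5)
step 4: normalize row 3 (÷6) = (0, 0, 0, 1, 0)
  row 0: subtract 6×row3 = (1, 0, 0, 0, 4)
  row 1: subtract 6×row3 = (0, 1, 0, 0, 5)
  row 2: subtract 1×row3 = (0, 0, 1, 0, 3)

rank = 4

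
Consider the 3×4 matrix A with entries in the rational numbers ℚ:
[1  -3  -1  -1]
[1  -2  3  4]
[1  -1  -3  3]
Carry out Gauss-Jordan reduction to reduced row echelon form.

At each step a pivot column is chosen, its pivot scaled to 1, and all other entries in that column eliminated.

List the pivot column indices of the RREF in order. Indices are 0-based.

[1] R0 /= 1  ⇒  (1, -3, -1, -1)
     R1 -= 1·R0  ⇒  (0, 1, 4, 5)
     R2 -= 1·R0  ⇒  (0, 2, -2, 4)
[2] R1 /= 1  ⇒  (0, 1, 4, 5)
     R0 -= -3·R1  ⇒  (1, 0, 11, 14)
     R2 -= 2·R1  ⇒  (0, 0, -10, -6)
[3] R2 /= -10  ⇒  (0, 0, 1, 3/5)
     R0 -= 11·R2  ⇒  (1, 0, 0, 37/5)
     R1 -= 4·R2  ⇒  (0, 1, 0, 13/5)

pivot columns: 0, 1, 2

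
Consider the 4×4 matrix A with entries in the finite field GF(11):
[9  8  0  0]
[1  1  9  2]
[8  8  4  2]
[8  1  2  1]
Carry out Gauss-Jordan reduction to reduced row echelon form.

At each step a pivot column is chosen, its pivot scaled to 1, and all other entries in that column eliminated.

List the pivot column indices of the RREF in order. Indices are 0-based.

pivot columns: 0, 1, 2, 3

pivot(0,0)=9: scale R0 → (1, 7, 0, 0)
  clear (1,0): R1 −= (1)R0 → (0, 5, 9, 2)
  clear (2,0): R2 −= (8)R0 → (0, 7, 4, 2)
  clear (3,0): R3 −= (8)R0 → (0, 0, 2, 1)
pivot(1,1)=5: scale R1 → (0, 1, 4, 7)
  clear (0,1): R0 −= (7)R1 → (1, 0, 5, 6)
  clear (2,1): R2 −= (7)R1 → (0, 0, 9, 8)
pivot(2,2)=9: scale R2 → (0, 0, 1, 7)
  clear (0,2): R0 −= (5)R2 → (1, 0, 0, 4)
  clear (1,2): R1 −= (4)R2 → (0, 1, 0, 1)
  clear (3,2): R3 −= (2)R2 → (0, 0, 0, 9)
pivot(3,3)=9: scale R3 → (0, 0, 0, 1)
  clear (0,3): R0 −= (4)R3 → (1, 0, 0, 0)
  clear (1,3): R1 −= (1)R3 → (0, 1, 0, 0)
  clear (2,3): R2 −= (7)R3 → (0, 0, 1, 0)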